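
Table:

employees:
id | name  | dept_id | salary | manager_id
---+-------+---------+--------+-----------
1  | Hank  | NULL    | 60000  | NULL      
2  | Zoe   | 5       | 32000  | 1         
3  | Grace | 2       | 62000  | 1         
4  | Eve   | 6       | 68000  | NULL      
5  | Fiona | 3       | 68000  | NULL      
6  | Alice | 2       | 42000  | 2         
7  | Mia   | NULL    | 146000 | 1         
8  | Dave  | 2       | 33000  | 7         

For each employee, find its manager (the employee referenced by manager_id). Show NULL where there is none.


This is a self-join: employees is joined to a second copy of itself, matching each row's manager_id to another row's id. Use LEFT JOIN so rows with manager_id=NULL are kept.
  - employee 1 (Hank): manager_id=NULL -> NULL
  - employee 2 (Zoe): manager_id=1 -> Hank
  - employee 3 (Grace): manager_id=1 -> Hank
  - employee 4 (Eve): manager_id=NULL -> NULL
  - employee 5 (Fiona): manager_id=NULL -> NULL
  - employee 6 (Alice): manager_id=2 -> Zoe
  - employee 7 (Mia): manager_id=1 -> Hank
  - employee 8 (Dave): manager_id=7 -> Mia

SQL:
SELECT a.name AS item, b.name AS manager
FROM employees a
LEFT JOIN employees b ON a.manager_id = b.id

Result:
item  | manager
------+--------
Hank  | NULL   
Zoe   | Hank   
Grace | Hank   
Eve   | NULL   
Fiona | NULL   
Alice | Zoe    
Mia   | Hank   
Dave  | Mia    


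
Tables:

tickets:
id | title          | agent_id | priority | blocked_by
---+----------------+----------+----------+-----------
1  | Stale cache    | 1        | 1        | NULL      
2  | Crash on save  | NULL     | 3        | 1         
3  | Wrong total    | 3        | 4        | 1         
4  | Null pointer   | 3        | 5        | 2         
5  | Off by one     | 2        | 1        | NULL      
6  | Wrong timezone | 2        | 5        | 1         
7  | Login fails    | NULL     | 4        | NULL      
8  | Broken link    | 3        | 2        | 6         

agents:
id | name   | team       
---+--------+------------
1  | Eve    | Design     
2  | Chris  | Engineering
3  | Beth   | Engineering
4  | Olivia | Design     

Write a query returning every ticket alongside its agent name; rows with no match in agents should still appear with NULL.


LEFT JOIN keeps every row from tickets (the left table); where agent_id has no match in agents, the agent columns become NULL. Walk through each ticket:
  - ticket 1 (Stale cache): agent_id=1 -> matches Eve
  - ticket 2 (Crash on save): agent_id=NULL, no match -> kept with NULL
  - ticket 3 (Wrong total): agent_id=3 -> matches Beth
  - ticket 4 (Null pointer): agent_id=3 -> matches Beth
  - ticket 5 (Off by one): agent_id=2 -> matches Chris
  - ticket 6 (Wrong timezone): agent_id=2 -> matches Chris
  - ticket 7 (Login fails): agent_id=NULL, no match -> kept with NULL
  - ticket 8 (Broken link): agent_id=3 -> matches Beth
All 8 rows appear; 2 have NULL agent.

SQL:
SELECT a.title, b.name AS agent
FROM tickets a
LEFT JOIN agents b ON a.agent_id = b.id

Result:
title          | agent
---------------+------
Stale cache    | Eve  
Crash on save  | NULL 
Wrong total    | Beth 
Null pointer   | Beth 
Off by one     | Chris
Wrong timezone | Chris
Login fails    | NULL 
Broken link    | Beth 


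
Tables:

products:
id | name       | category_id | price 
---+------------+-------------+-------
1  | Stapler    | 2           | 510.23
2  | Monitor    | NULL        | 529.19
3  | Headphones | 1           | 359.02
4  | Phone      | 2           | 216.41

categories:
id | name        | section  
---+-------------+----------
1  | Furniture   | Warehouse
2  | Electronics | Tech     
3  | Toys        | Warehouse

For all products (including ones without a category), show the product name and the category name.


LEFT JOIN keeps every row from products (the left table); where category_id has no match in categories, the category columns become NULL. Walk through each product:
  - product 1 (Stapler): category_id=2 -> matches Electronics
  - product 2 (Monitor): category_id=NULL, no match -> kept with NULL
  - product 3 (Headphones): category_id=1 -> matches Furniture
  - product 4 (Phone): category_id=2 -> matches Electronics
All 4 rows appear; 1 has NULL category.

SQL:
SELECT a.name, b.name AS category
FROM products a
LEFT JOIN categories b ON a.category_id = b.id

Result:
name       | category   
-----------+------------
Stapler    | Electronics
Monitor    | NULL       
Headphones | Furniture  
Phone      | Electronics


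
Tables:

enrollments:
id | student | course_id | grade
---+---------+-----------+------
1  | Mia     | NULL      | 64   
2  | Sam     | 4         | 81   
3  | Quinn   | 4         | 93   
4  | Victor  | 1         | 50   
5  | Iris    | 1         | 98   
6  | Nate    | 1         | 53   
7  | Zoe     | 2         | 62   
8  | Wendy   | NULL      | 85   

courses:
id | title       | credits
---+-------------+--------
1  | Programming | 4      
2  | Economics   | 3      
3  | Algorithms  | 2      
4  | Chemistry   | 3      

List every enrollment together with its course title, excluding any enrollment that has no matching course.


INNER JOIN keeps only enrollments rows whose course_id matches an id in courses. Walk through each enrollment:
  - enrollment 1 (Mia): course_id=NULL, no match -> dropped
  - enrollment 2 (Sam): course_id=4 -> matches Chemistry
  - enrollment 3 (Quinn): course_id=4 -> matches Chemistry
  - enrollment 4 (Victor): course_id=1 -> matches Programming
  - enrollment 5 (Iris): course_id=1 -> matches Programming
  - enrollment 6 (Nate): course_id=1 -> matches Programming
  - enrollment 7 (Zoe): course_id=2 -> matches Economics
  - enrollment 8 (Wendy): course_id=NULL, no match -> dropped
So 2 of 8 rows are dropped.

SQL:
SELECT a.student, b.title AS course
FROM enrollments a
INNER JOIN courses b ON a.course_id = b.id

Result:
student | course     
--------+------------
Sam     | Chemistry  
Quinn   | Chemistry  
Victor  | Programming
Iris    | Programming
Nate    | Programming
Zoe     | Economics  


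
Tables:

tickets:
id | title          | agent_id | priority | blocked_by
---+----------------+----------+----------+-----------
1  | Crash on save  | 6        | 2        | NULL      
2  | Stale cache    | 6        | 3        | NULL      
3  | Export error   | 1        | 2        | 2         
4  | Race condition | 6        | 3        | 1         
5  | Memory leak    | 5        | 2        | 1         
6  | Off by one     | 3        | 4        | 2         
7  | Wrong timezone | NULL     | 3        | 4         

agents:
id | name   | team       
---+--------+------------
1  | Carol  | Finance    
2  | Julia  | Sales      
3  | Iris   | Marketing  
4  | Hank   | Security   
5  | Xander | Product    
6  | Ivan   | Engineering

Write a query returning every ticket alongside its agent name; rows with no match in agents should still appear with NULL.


LEFT JOIN keeps every row from tickets (the left table); where agent_id has no match in agents, the agent columns become NULL. Walk through each ticket:
  - ticket 1 (Crash on save): agent_id=6 -> matches Ivan
  - ticket 2 (Stale cache): agent_id=6 -> matches Ivan
  - ticket 3 (Export error): agent_id=1 -> matches Carol
  - ticket 4 (Race condition): agent_id=6 -> matches Ivan
  - ticket 5 (Memory leak): agent_id=5 -> matches Xander
  - ticket 6 (Off by one): agent_id=3 -> matches Iris
  - ticket 7 (Wrong timezone): agent_id=NULL, no match -> kept with NULL
All 7 rows appear; 1 has NULL agent.

SQL:
SELECT a.title, b.name AS agent
FROM tickets a
LEFT JOIN agents b ON a.agent_id = b.id

Result:
title          | agent 
---------------+-------
Crash on save  | Ivan  
Stale cache    | Ivan  
Export error   | Carol 
Race condition | Ivan  
Memory leak    | Xander
Off by one     | Iris  
Wrong timezone | NULL  


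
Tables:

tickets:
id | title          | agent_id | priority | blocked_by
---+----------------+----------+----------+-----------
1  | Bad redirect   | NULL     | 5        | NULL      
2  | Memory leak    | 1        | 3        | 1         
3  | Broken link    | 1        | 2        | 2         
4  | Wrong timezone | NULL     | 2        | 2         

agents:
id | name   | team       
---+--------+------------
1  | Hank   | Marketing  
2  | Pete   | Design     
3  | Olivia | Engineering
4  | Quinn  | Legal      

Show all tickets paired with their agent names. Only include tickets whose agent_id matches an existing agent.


INNER JOIN keeps only tickets rows whose agent_id matches an id in agents. Walk through each ticket:
  - ticket 1 (Bad redirect): agent_id=NULL, no match -> dropped
  - ticket 2 (Memory leak): agent_id=1 -> matches Hank
  - ticket 3 (Broken link): agent_id=1 -> matches Hank
  - ticket 4 (Wrong timezone): agent_id=NULL, no match -> dropped
So 2 of 4 rows are dropped.

SQL:
SELECT a.title, b.name AS agent
FROM tickets a
INNER JOIN agents b ON a.agent_id = b.id

Result:
title       | agent
------------+------
Memory leak | Hank 
Broken link | Hank 


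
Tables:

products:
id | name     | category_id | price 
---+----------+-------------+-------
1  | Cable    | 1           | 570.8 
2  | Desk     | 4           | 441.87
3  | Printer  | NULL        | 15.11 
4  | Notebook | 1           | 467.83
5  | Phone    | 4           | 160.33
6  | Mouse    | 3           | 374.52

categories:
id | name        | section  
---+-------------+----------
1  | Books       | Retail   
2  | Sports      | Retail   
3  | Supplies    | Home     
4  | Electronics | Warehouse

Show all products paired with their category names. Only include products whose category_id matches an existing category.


INNER JOIN keeps only products rows whose category_id matches an id in categories. Walk through each product:
  - product 1 (Cable): category_id=1 -> matches Books
  - product 2 (Desk): category_id=4 -> matches Electronics
  - product 3 (Printer): category_id=NULL, no match -> dropped
  - product 4 (Notebook): category_id=1 -> matches Books
  - product 5 (Phone): category_id=4 -> matches Electronics
  - product 6 (Mouse): category_id=3 -> matches Supplies
So 1 of 6 rows is dropped.

SQL:
SELECT a.name, b.name AS category
FROM products a
INNER JOIN categories b ON a.category_id = b.id

Result:
name     | category   
---------+------------
Cable    | Books      
Desk     | Electronics
Notebook | Books      
Phone    | Electronics
Mouse    | Supplies   


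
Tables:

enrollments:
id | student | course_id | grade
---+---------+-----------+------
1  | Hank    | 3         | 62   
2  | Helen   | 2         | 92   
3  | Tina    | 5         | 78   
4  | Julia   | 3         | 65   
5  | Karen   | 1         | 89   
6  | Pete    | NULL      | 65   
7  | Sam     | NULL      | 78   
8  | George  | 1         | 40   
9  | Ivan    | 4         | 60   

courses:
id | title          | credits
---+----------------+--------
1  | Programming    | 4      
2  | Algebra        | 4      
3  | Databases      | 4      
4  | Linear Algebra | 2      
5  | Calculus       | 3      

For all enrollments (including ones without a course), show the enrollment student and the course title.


LEFT JOIN keeps every row from enrollments (the left table); where course_id has no match in courses, the course columns become NULL. Walk through each enrollment:
  - enrollment 1 (Hank): course_id=3 -> matches Databases
  - enrollment 2 (Helen): course_id=2 -> matches Algebra
  - enrollment 3 (Tina): course_id=5 -> matches Calculus
  - enrollment 4 (Julia): course_id=3 -> matches Databases
  - enrollment 5 (Karen): course_id=1 -> matches Programming
  - enrollment 6 (Pete): course_id=NULL, no match -> kept with NULL
  - enrollment 7 (Sam): course_id=NULL, no match -> kept with NULL
  - enrollment 8 (George): course_id=1 -> matches Programming
  - enrollment 9 (Ivan): course_id=4 -> matches Linear Algebra
All 9 rows appear; 2 have NULL course.

SQL:
SELECT a.student, b.title AS course
FROM enrollments a
LEFT JOIN courses b ON a.course_id = b.id

Result:
student | course        
--------+---------------
Hank    | Databases     
Helen   | Algebra       
Tina    | Calculus      
Julia   | Databases     
Karen   | Programming   
Pete    | NULL          
Sam     | NULL          
George  | Programming   
Ivan    | Linear Algebra


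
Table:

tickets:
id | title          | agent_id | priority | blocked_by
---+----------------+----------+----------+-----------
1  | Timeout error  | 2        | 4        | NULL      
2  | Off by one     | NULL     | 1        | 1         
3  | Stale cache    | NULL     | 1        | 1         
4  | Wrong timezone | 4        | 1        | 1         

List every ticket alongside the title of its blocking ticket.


This is a self-join: tickets is joined to a second copy of itself, matching each row's blocked_by to another row's id. Use LEFT JOIN so rows with blocked_by=NULL are kept.
  - ticket 1 (Timeout error): blocked_by=NULL -> NULL
  - ticket 2 (Off by one): blocked_by=1 -> Timeout error
  - ticket 3 (Stale cache): blocked_by=1 -> Timeout error
  - ticket 4 (Wrong timezone): blocked_by=1 -> Timeout error

SQL:
SELECT a.title AS item, b.title AS blocked_by
FROM tickets a
LEFT JOIN tickets b ON a.blocked_by = b.id

Result:
item           | blocked_by   
---------------+--------------
Timeout error  | NULL         
Off by one     | Timeout error
Stale cache    | Timeout error
Wrong timezone | Timeout error


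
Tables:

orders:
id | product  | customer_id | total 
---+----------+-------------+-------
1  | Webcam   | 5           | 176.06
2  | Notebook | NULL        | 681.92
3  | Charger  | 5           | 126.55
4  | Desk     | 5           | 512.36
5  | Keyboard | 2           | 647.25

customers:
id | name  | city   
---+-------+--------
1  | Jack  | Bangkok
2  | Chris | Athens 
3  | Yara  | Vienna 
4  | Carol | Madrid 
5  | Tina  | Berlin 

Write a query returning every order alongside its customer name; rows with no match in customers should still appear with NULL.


LEFT JOIN keeps every row from orders (the left table); where customer_id has no match in customers, the customer columns become NULL. Walk through each order:
  - order 1 (Webcam): customer_id=5 -> matches Tina
  - order 2 (Notebook): customer_id=NULL, no match -> kept with NULL
  - order 3 (Charger): customer_id=5 -> matches Tina
  - order 4 (Desk): customer_id=5 -> matches Tina
  - order 5 (Keyboard): customer_id=2 -> matches Chris
All 5 rows appear; 1 has NULL customer.

SQL:
SELECT a.product, b.name AS customer
FROM orders a
LEFT JOIN customers b ON a.customer_id = b.id

Result:
product  | customer
---------+---------
Webcam   | Tina    
Notebook | NULL    
Charger  | Tina    
Desk     | Tina    
Keyboard | Chris   


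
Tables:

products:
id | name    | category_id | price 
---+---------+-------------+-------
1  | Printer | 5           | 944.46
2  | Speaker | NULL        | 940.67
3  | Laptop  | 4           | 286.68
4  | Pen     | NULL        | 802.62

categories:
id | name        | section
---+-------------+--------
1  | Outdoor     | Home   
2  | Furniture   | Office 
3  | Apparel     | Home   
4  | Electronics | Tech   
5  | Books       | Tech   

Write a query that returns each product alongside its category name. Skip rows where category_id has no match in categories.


INNER JOIN keeps only products rows whose category_id matches an id in categories. Walk through each product:
  - product 1 (Printer): category_id=5 -> matches Books
  - product 2 (Speaker): category_id=NULL, no match -> dropped
  - product 3 (Laptop): category_id=4 -> matches Electronics
  - product 4 (Pen): category_id=NULL, no match -> dropped
So 2 of 4 rows are dropped.

SQL:
SELECT a.name, b.name AS category
FROM products a
INNER JOIN categories b ON a.category_id = b.id

Result:
name    | category   
--------+------------
Printer | Books      
Laptop  | Electronics


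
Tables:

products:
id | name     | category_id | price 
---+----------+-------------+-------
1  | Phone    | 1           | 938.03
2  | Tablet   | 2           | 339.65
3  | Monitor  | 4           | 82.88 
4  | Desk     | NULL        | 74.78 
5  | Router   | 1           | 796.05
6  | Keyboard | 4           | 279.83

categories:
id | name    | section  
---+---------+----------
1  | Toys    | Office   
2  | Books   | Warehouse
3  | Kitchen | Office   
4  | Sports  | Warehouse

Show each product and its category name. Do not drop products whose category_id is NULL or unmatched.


LEFT JOIN keeps every row from products (the left table); where category_id has no match in categories, the category columns become NULL. Walk through each product:
  - product 1 (Phone): category_id=1 -> matches Toys
  - product 2 (Tablet): category_id=2 -> matches Books
  - product 3 (Monitor): category_id=4 -> matches Sports
  - product 4 (Desk): category_id=NULL, no match -> kept with NULL
  - product 5 (Router): category_id=1 -> matches Toys
  - product 6 (Keyboard): category_id=4 -> matches Sports
All 6 rows appear; 1 has NULL category.

SQL:
SELECT a.name, b.name AS category
FROM products a
LEFT JOIN categories b ON a.category_id = b.id

Result:
name     | category
---------+---------
Phone    | Toys    
Tablet   | Books   
Monitor  | Sports  
Desk     | NULL    
Router   | Toys    
Keyboard | Sports  


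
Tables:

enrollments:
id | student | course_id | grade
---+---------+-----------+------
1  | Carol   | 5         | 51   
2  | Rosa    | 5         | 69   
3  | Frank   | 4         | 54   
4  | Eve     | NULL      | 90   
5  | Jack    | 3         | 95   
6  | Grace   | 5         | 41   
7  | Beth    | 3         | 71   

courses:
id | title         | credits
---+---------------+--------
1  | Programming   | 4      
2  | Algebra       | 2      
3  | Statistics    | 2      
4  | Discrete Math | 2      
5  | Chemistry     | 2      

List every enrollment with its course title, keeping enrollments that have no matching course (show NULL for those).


LEFT JOIN keeps every row from enrollments (the left table); where course_id has no match in courses, the course columns become NULL. Walk through each enrollment:
  - enrollment 1 (Carol): course_id=5 -> matches Chemistry
  - enrollment 2 (Rosa): course_id=5 -> matches Chemistry
  - enrollment 3 (Frank): course_id=4 -> matches Discrete Math
  - enrollment 4 (Eve): course_id=NULL, no match -> kept with NULL
  - enrollment 5 (Jack): course_id=3 -> matches Statistics
  - enrollment 6 (Grace): course_id=5 -> matches Chemistry
  - enrollment 7 (Beth): course_id=3 -> matches Statistics
All 7 rows appear; 1 has NULL course.

SQL:
SELECT a.student, b.title AS course
FROM enrollments a
LEFT JOIN courses b ON a.course_id = b.id

Result:
student | course       
--------+--------------
Carol   | Chemistry    
Rosa    | Chemistry    
Frank   | Discrete Math
Eve     | NULL         
Jack    | Statistics   
Grace   | Chemistry    
Beth    | Statistics   


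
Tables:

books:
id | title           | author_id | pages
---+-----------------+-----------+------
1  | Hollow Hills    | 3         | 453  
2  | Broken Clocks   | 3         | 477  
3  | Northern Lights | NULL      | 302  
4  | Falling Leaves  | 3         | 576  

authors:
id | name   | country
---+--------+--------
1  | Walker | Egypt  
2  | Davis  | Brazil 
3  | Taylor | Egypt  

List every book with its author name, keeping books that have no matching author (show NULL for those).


LEFT JOIN keeps every row from books (the left table); where author_id has no match in authors, the author columns become NULL. Walk through each book:
  - book 1 (Hollow Hills): author_id=3 -> matches Taylor
  - book 2 (Broken Clocks): author_id=3 -> matches Taylor
  - book 3 (Northern Lights): author_id=NULL, no match -> kept with NULL
  - book 4 (Falling Leaves): author_id=3 -> matches Taylor
All 4 rows appear; 1 has NULL author.

SQL:
SELECT a.title, b.name AS author
FROM books a
LEFT JOIN authors b ON a.author_id = b.id

Result:
title           | author
----------------+-------
Hollow Hills    | Taylor
Broken Clocks   | Taylor
Northern Lights | NULL  
Falling Leaves  | Taylor


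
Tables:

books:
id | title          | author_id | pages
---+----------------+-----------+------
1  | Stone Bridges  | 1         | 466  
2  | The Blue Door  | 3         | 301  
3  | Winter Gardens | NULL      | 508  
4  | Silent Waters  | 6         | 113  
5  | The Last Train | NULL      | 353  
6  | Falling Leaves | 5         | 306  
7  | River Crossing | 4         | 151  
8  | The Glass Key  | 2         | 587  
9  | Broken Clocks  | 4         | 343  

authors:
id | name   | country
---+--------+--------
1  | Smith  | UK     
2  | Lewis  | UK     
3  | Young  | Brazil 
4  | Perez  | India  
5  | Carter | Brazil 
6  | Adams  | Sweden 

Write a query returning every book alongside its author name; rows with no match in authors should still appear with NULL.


LEFT JOIN keeps every row from books (the left table); where author_id has no match in authors, the author columns become NULL. Walk through each book:
  - book 1 (Stone Bridges): author_id=1 -> matches Smith
  - book 2 (The Blue Door): author_id=3 -> matches Young
  - book 3 (Winter Gardens): author_id=NULL, no match -> kept with NULL
  - book 4 (Silent Waters): author_id=6 -> matches Adams
  - book 5 (The Last Train): author_id=NULL, no match -> kept with NULL
  - book 6 (Falling Leaves): author_id=5 -> matches Carter
  - book 7 (River Crossing): author_id=4 -> matches Perez
  - book 8 (The Glass Key): author_id=2 -> matches Lewis
  - book 9 (Broken Clocks): author_id=4 -> matches Perez
All 9 rows appear; 2 have NULL author.

SQL:
SELECT a.title, b.name AS author
FROM books a
LEFT JOIN authors b ON a.author_id = b.id

Result:
title          | author
---------------+-------
Stone Bridges  | Smith 
The Blue Door  | Young 
Winter Gardens | NULL  
Silent Waters  | Adams 
The Last Train | NULL  
Falling Leaves | Carter
River Crossing | Perez 
The Glass Key  | Lewis 
Broken Clocks  | Perez 


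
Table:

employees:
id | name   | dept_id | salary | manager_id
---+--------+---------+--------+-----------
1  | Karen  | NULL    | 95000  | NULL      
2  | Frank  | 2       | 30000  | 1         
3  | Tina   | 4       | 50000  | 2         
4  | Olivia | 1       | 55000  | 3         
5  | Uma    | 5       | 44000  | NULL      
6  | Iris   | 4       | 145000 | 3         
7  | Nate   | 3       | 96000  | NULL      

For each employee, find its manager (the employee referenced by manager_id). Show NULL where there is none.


This is a self-join: employees is joined to a second copy of itself, matching each row's manager_id to another row's id. Use LEFT JOIN so rows with manager_id=NULL are kept.
  - employee 1 (Karen): manager_id=NULL -> NULL
  - employee 2 (Frank): manager_id=1 -> Karen
  - employee 3 (Tina): manager_id=2 -> Frank
  - employee 4 (Olivia): manager_id=3 -> Tina
  - employee 5 (Uma): manager_id=NULL -> NULL
  - employee 6 (Iris): manager_id=3 -> Tina
  - employee 7 (Nate): manager_id=NULL -> NULL

SQL:
SELECT a.name AS item, b.name AS manager
FROM employees a
LEFT JOIN employees b ON a.manager_id = b.id

Result:
item   | manager
-------+--------
Karen  | NULL   
Frank  | Karen  
Tina   | Frank  
Olivia | Tina   
Uma    | NULL   
Iris   | Tina   
Nate   | NULL   


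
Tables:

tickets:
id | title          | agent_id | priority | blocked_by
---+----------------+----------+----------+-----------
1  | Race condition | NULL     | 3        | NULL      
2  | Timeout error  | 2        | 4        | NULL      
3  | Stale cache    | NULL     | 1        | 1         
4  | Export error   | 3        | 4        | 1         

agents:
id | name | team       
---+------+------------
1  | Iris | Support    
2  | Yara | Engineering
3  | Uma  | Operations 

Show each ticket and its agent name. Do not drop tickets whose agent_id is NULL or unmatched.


LEFT JOIN keeps every row from tickets (the left table); where agent_id has no match in agents, the agent columns become NULL. Walk through each ticket:
  - ticket 1 (Race condition): agent_id=NULL, no match -> kept with NULL
  - ticket 2 (Timeout error): agent_id=2 -> matches Yara
  - ticket 3 (Stale cache): agent_id=NULL, no match -> kept with NULL
  - ticket 4 (Export error): agent_id=3 -> matches Uma
All 4 rows appear; 2 have NULL agent.

SQL:
SELECT a.title, b.name AS agent
FROM tickets a
LEFT JOIN agents b ON a.agent_id = b.id

Result:
title          | agent
---------------+------
Race condition | NULL 
Timeout error  | Yara 
Stale cache    | NULL 
Export error   | Uma  


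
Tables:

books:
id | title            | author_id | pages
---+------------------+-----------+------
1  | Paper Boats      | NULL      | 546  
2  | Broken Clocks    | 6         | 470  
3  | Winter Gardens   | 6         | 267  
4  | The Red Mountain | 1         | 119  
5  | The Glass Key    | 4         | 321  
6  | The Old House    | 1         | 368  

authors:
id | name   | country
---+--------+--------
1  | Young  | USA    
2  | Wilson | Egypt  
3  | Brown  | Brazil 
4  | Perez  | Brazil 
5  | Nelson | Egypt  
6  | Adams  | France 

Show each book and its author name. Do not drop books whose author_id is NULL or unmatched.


LEFT JOIN keeps every row from books (the left table); where author_id has no match in authors, the author columns become NULL. Walk through each book:
  - book 1 (Paper Boats): author_id=NULL, no match -> kept with NULL
  - book 2 (Broken Clocks): author_id=6 -> matches Adams
  - book 3 (Winter Gardens): author_id=6 -> matches Adams
  - book 4 (The Red Mountain): author_id=1 -> matches Young
  - book 5 (The Glass Key): author_id=4 -> matches Perez
  - book 6 (The Old House): author_id=1 -> matches Young
All 6 rows appear; 1 has NULL author.

SQL:
SELECT a.title, b.name AS author
FROM books a
LEFT JOIN authors b ON a.author_id = b.id

Result:
title            | author
-----------------+-------
Paper Boats      | NULL  
Broken Clocks    | Adams 
Winter Gardens   | Adams 
The Red Mountain | Young 
The Glass Key    | Perez 
The Old House    | Young 


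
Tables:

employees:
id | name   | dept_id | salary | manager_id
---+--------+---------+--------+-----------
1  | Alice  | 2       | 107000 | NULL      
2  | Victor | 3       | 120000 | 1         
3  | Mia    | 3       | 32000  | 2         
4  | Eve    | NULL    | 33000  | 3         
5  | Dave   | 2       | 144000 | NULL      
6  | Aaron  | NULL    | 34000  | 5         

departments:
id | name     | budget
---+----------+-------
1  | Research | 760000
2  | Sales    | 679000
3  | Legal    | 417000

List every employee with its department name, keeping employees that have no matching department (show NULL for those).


LEFT JOIN keeps every row from employees (the left table); where dept_id has no match in departments, the department columns become NULL. Walk through each employee:
  - employee 1 (Alice): dept_id=2 -> matches Sales
  - employee 2 (Victor): dept_id=3 -> matches Legal
  - employee 3 (Mia): dept_id=3 -> matches Legal
  - employee 4 (Eve): dept_id=NULL, no match -> kept with NULL
  - employee 5 (Dave): dept_id=2 -> matches Sales
  - employee 6 (Aaron): dept_id=NULL, no match -> kept with NULL
All 6 rows appear; 2 have NULL department.

SQL:
SELECT a.name, b.name AS department
FROM employees a
LEFT JOIN departments b ON a.dept_id = b.id

Result:
name   | department
-------+-----------
Alice  | Sales     
Victor | Legal     
Mia    | Legal     
Eve    | NULL      
Dave   | Sales     
Aaron  | NULL      


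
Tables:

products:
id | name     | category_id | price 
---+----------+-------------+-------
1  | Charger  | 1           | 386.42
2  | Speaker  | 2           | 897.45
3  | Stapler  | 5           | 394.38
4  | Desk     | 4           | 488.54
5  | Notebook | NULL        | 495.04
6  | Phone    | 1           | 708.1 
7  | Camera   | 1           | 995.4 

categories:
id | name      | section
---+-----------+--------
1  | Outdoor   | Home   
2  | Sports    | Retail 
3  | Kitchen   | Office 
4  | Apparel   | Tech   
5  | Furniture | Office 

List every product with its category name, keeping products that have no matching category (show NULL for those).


LEFT JOIN keeps every row from products (the left table); where category_id has no match in categories, the category columns become NULL. Walk through each product:
  - product 1 (Charger): category_id=1 -> matches Outdoor
  - product 2 (Speaker): category_id=2 -> matches Sports
  - product 3 (Stapler): category_id=5 -> matches Furniture
  - product 4 (Desk): category_id=4 -> matches Apparel
  - product 5 (Notebook): category_id=NULL, no match -> kept with NULL
  - product 6 (Phone): category_id=1 -> matches Outdoor
  - product 7 (Camera): category_id=1 -> matches Outdoor
All 7 rows appear; 1 has NULL category.

SQL:
SELECT a.name, b.name AS category
FROM products a
LEFT JOIN categories b ON a.category_id = b.id

Result:
name     | category 
---------+----------
Charger  | Outdoor  
Speaker  | Sports   
Stapler  | Furniture
Desk     | Apparel  
Notebook | NULL     
Phone    | Outdoor  
Camera   | Outdoor  


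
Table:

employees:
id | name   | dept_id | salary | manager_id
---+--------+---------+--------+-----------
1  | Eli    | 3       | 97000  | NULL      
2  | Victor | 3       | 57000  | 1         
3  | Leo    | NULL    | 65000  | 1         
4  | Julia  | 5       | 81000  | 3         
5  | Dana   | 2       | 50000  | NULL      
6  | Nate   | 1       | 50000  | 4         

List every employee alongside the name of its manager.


This is a self-join: employees is joined to a second copy of itself, matching each row's manager_id to another row's id. Use LEFT JOIN so rows with manager_id=NULL are kept.
  - employee 1 (Eli): manager_id=NULL -> NULL
  - employee 2 (Victor): manager_id=1 -> Eli
  - employee 3 (Leo): manager_id=1 -> Eli
  - employee 4 (Julia): manager_id=3 -> Leo
  - employee 5 (Dana): manager_id=NULL -> NULL
  - employee 6 (Nate): manager_id=4 -> Julia

SQL:
SELECT a.name AS item, b.name AS manager
FROM employees a
LEFT JOIN employees b ON a.manager_id = b.id

Result:
item   | manager
-------+--------
Eli    | NULL   
Victor | Eli    
Leo    | Eli    
Julia  | Leo    
Dana   | NULL   
Nate   | Julia  


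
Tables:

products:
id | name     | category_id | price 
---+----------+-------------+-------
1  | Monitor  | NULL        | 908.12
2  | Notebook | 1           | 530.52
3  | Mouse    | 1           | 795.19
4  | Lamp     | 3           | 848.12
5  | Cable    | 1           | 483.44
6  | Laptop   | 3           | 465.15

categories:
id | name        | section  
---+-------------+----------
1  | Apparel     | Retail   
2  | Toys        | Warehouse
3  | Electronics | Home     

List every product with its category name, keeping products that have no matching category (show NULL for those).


LEFT JOIN keeps every row from products (the left table); where category_id has no match in categories, the category columns become NULL. Walk through each product:
  - product 1 (Monitor): category_id=NULL, no match -> kept with NULL
  - product 2 (Notebook): category_id=1 -> matches Apparel
  - product 3 (Mouse): category_id=1 -> matches Apparel
  - product 4 (Lamp): category_id=3 -> matches Electronics
  - product 5 (Cable): category_id=1 -> matches Apparel
  - product 6 (Laptop): category_id=3 -> matches Electronics
All 6 rows appear; 1 has NULL category.

SQL:
SELECT a.name, b.name AS category
FROM products a
LEFT JOIN categories b ON a.category_id = b.id

Result:
name     | category   
---------+------------
Monitor  | NULL       
Notebook | Apparel    
Mouse    | Apparel    
Lamp     | Electronics
Cable    | Apparel    
Laptop   | Electronics


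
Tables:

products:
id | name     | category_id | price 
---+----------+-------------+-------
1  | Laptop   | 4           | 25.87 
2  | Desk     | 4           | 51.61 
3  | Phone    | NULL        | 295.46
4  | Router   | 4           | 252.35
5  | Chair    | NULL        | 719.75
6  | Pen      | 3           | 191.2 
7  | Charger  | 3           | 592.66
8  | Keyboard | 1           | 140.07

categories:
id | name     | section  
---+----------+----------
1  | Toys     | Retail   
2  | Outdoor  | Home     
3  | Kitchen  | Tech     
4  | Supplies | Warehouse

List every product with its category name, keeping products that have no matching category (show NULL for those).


LEFT JOIN keeps every row from products (the left table); where category_id has no match in categories, the category columns become NULL. Walk through each product:
  - product 1 (Laptop): category_id=4 -> matches Supplies
  - product 2 (Desk): category_id=4 -> matches Supplies
  - product 3 (Phone): category_id=NULL, no match -> kept with NULL
  - product 4 (Router): category_id=4 -> matches Supplies
  - product 5 (Chair): category_id=NULL, no match -> kept with NULL
  - product 6 (Pen): category_id=3 -> matches Kitchen
  - product 7 (Charger): category_id=3 -> matches Kitchen
  - product 8 (Keyboard): category_id=1 -> matches Toys
All 8 rows appear; 2 have NULL category.

SQL:
SELECT a.name, b.name AS category
FROM products a
LEFT JOIN categories b ON a.category_id = b.id

Result:
name     | category
---------+---------
Laptop   | Supplies
Desk     | Supplies
Phone    | NULL    
Router   | Supplies
Chair    | NULL    
Pen      | Kitchen 
Charger  | Kitchen 
Keyboard | Toys    


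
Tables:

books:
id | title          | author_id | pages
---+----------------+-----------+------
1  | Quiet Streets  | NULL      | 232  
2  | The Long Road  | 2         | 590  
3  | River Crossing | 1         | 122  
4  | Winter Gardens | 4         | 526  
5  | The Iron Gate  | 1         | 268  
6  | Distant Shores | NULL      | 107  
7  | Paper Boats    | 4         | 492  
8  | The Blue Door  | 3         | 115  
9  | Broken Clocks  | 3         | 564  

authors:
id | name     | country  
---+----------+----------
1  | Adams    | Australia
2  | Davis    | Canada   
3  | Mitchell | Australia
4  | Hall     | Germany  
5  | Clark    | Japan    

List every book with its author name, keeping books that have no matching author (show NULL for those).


LEFT JOIN keeps every row from books (the left table); where author_id has no match in authors, the author columns become NULL. Walk through each book:
  - book 1 (Quiet Streets): author_id=NULL, no match -> kept with NULL
  - book 2 (The Long Road): author_id=2 -> matches Davis
  - book 3 (River Crossing): author_id=1 -> matches Adams
  - book 4 (Winter Gardens): author_id=4 -> matches Hall
  - book 5 (The Iron Gate): author_id=1 -> matches Adams
  - book 6 (Distant Shores): author_id=NULL, no match -> kept with NULL
  - book 7 (Paper Boats): author_id=4 -> matches Hall
  - book 8 (The Blue Door): author_id=3 -> matches Mitchell
  - book 9 (Broken Clocks): author_id=3 -> matches Mitchell
All 9 rows appear; 2 have NULL author.

SQL:
SELECT a.title, b.name AS author
FROM books a
LEFT JOIN authors b ON a.author_id = b.id

Result:
title          | author  
---------------+---------
Quiet Streets  | NULL    
The Long Road  | Davis   
River Crossing | Adams   
Winter Gardens | Hall    
The Iron Gate  | Adams   
Distant Shores | NULL    
Paper Boats    | Hall    
The Blue Door  | Mitchell
Broken Clocks  | Mitchell


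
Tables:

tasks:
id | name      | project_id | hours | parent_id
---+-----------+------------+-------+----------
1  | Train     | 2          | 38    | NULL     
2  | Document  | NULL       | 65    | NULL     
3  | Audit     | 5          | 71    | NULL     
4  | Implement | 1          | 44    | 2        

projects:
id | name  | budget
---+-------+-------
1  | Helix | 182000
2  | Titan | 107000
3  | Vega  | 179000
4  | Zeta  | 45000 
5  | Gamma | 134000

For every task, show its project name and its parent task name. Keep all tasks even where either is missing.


Two LEFT JOINs from the same base table tasks: one to projects via project_id, one to tasks itself via parent_id. Both are LEFT so every task is preserved.
Match against projects:
  - task 1 (Train): project_id=2 -> matches Titan
  - task 2 (Document): project_id=NULL, no match -> kept with NULL
  - task 3 (Audit): project_id=5 -> matches Gamma
  - task 4 (Implement): project_id=1 -> matches Helix
Match against tasks (self):
  - task 1 (Train): parent_id=NULL -> NULL
  - task 2 (Document): parent_id=NULL -> NULL
  - task 3 (Audit): parent_id=NULL -> NULL
  - task 4 (Implement): parent_id=2 -> Document

SQL:
SELECT a.name, b.name AS project, c.name AS parent
FROM tasks a
LEFT JOIN projects b ON a.project_id = b.id
LEFT JOIN tasks c ON a.parent_id = c.id

Result:
name      | project | parent  
----------+---------+---------
Train     | Titan   | NULL    
Document  | NULL    | NULL    
Audit     | Gamma   | NULL    
Implement | Helix   | Document


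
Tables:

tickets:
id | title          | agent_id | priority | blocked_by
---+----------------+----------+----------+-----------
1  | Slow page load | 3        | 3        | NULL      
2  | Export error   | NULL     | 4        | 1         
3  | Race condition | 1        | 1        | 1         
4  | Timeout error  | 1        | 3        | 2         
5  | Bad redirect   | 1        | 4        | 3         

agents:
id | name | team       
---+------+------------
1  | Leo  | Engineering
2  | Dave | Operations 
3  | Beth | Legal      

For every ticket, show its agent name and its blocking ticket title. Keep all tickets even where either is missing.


Two LEFT JOINs from the same base table tickets: one to agents via agent_id, one to tickets itself via blocked_by. Both are LEFT so every ticket is preserved.
Match against agents:
  - ticket 1 (Slow page load): agent_id=3 -> matches Beth
  - ticket 2 (Export error): agent_id=NULL, no match -> kept with NULL
  - ticket 3 (Race condition): agent_id=1 -> matches Leo
  - ticket 4 (Timeout error): agent_id=1 -> matches Leo
  - ticket 5 (Bad redirect): agent_id=1 -> matches Leo
Match against tickets (self):
  - ticket 1 (Slow page load): blocked_by=NULL -> NULL
  - ticket 2 (Export error): blocked_by=1 -> Slow page load
  - ticket 3 (Race condition): blocked_by=1 -> Slow page load
  - ticket 4 (Timeout error): blocked_by=2 -> Export error
  - ticket 5 (Bad redirect): blocked_by=3 -> Race condition

SQL:
SELECT a.title, b.name AS agent, c.title AS blocked_by
FROM tickets a
LEFT JOIN agents b ON a.agent_id = b.id
LEFT JOIN tickets c ON a.blocked_by = c.id

Result:
title          | agent | blocked_by    
---------------+-------+---------------
Slow page load | Beth  | NULL          
Export error   | NULL  | Slow page load
Race condition | Leo   | Slow page load
Timeout error  | Leo   | Export error  
Bad redirect   | Leo   | Race condition


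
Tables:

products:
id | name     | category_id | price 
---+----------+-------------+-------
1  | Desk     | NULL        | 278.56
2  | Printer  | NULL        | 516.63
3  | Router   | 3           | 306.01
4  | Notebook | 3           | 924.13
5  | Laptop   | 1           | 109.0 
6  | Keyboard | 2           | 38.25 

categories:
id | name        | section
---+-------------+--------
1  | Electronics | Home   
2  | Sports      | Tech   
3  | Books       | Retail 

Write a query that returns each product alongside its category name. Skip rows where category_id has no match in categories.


INNER JOIN keeps only products rows whose category_id matches an id in categories. Walk through each product:
  - product 1 (Desk): category_id=NULL, no match -> dropped
  - product 2 (Printer): category_id=NULL, no match -> dropped
  - product 3 (Router): category_id=3 -> matches Books
  - product 4 (Notebook): category_id=3 -> matches Books
  - product 5 (Laptop): category_id=1 -> matches Electronics
  - product 6 (Keyboard): category_id=2 -> matches Sports
So 2 of 6 rows are dropped.

SQL:
SELECT a.name, b.name AS category
FROM products a
INNER JOIN categories b ON a.category_id = b.id

Result:
name     | category   
---------+------------
Router   | Books      
Notebook | Books      
Laptop   | Electronics
Keyboard | Sports     


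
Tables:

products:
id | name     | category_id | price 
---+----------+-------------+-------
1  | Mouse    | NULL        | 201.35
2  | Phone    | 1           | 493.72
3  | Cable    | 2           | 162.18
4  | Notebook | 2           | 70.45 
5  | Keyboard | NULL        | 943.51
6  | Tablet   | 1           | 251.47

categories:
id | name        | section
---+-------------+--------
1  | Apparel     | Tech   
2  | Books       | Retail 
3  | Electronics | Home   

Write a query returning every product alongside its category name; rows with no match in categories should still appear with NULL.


LEFT JOIN keeps every row from products (the left table); where category_id has no match in categories, the category columns become NULL. Walk through each product:
  - product 1 (Mouse): category_id=NULL, no match -> kept with NULL
  - product 2 (Phone): category_id=1 -> matches Apparel
  - product 3 (Cable): category_id=2 -> matches Books
  - product 4 (Notebook): category_id=2 -> matches Books
  - product 5 (Keyboard): category_id=NULL, no match -> kept with NULL
  - product 6 (Tablet): category_id=1 -> matches Apparel
All 6 rows appear; 2 have NULL category.

SQL:
SELECT a.name, b.name AS category
FROM products a
LEFT JOIN categories b ON a.category_id = b.id

Result:
name     | category
---------+---------
Mouse    | NULL    
Phone    | Apparel 
Cable    | Books   
Notebook | Books   
Keyboard | NULL    
Tablet   | Apparel 
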